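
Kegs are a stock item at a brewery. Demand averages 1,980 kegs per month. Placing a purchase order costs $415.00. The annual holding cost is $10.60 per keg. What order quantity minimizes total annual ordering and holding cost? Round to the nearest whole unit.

Q* ≈ 1,364 kegs

Annual demand D = 1,980 × 12 = 23,760.
EOQ = √(2DS / H) = √(2 × 23,760 × 415 / 10.6).
= √(19,720,800 / 10.6) = √1,860,452.8302 ≈ 1363.984.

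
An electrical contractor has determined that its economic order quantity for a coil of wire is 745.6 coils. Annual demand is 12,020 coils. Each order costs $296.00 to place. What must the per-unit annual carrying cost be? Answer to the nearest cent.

H ≈ $12.80

Invert the EOQ relation Q*² = 2DS/H.
From Q* = √(2DS/H): H = 2DS / Q*² = 2 × 12,020 × 296 / 745.6² = 12.8001.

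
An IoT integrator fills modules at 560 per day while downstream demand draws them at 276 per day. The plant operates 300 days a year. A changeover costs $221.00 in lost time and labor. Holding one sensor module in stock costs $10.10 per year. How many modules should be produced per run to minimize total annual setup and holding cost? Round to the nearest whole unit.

Annual demand D = 276 × 300 = 82,800.
Production build-up factor (1 − d/p) = 1 − 276/560 = 0.5071.
Q* = √(2DS / (H(1 − d/p))) = √(2 × 82,800 × 221 / (10.1 × 0.5071)).
= √(36,597,600 / 5.1221) ≈ 2673.009.

Q* ≈ 2,673 modules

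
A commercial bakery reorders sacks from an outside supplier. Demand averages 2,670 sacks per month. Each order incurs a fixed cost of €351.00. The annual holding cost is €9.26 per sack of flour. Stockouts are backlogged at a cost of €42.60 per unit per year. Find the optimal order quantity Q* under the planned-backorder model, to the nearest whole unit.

Annual demand D = 2,670 × 12 = 32,040.
With planned backorders, Q* = √(2DS/H) · √((H+B)/B).
√(2DS/H) = √(2 × 32,040 × 351 / 9.26) = 1558.509.
√((H+B)/B) = √((9.26+42.6)/42.6) = 1.1033.
Q* ≈ 1719.574.

Q* ≈ 1,720 sacks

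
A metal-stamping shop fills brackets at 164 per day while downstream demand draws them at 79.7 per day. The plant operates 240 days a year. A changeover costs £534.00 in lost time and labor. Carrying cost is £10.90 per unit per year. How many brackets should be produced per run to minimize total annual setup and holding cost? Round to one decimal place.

Q* ≈ 1,909.5 brackets

Annual demand D = 79.7 × 240 = 19,128.
Production build-up factor (1 − d/p) = 1 − 79.7/164 = 0.5140.
Q* = √(2DS / (H(1 − d/p))) = √(2 × 19,128 × 534 / (10.9 × 0.5140)).
= √(20,428,704 / 5.6029) ≈ 1909.481.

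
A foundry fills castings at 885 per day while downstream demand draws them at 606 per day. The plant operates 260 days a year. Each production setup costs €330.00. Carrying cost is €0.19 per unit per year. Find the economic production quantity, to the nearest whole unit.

Annual demand D = 606 × 260 = 157,560.
Production build-up factor (1 − d/p) = 1 − 606/885 = 0.3153.
Q* = √(2DS / (H(1 − d/p))) = √(2 × 157,560 × 330 / (0.19 × 0.3153)).
= √(103,989,600 / 0.0599) ≈ 41666.564.

Q* ≈ 41,667 castings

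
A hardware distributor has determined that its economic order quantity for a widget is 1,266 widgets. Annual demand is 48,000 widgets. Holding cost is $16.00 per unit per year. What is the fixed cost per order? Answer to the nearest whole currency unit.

Squaring Q* = √(2DS/H) gives Q*² = 2DS/H.
From Q* = √(2DS/H): S = Q*²H / (2D) = 1,266² × 16 / (2 × 48,000) = 267.1260.

S ≈ $267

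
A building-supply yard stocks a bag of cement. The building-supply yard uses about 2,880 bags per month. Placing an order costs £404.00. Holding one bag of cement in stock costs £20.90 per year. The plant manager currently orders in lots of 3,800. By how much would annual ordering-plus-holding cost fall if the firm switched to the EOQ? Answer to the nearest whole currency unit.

Extra cost ≈ £19,226 per year

Annual demand D = 2,880 × 12 = 34,560.
EOQ = √(2DS/H) = √(2 × 34,560 × 404 / 20.9) ≈ 1155.90.
Cost at Q* = (D/Q*)S + (Q*/2)H = √(2DSH) ≈ £24,158.26.
Cost at Q = 3,800: (34,560/3,800)×404 + (3,800/2)×20.9 = £3,674.27 + £39,710.00 = £43,384.27.
Excess = £43,384.27 − £24,158.26 = £19,226.01.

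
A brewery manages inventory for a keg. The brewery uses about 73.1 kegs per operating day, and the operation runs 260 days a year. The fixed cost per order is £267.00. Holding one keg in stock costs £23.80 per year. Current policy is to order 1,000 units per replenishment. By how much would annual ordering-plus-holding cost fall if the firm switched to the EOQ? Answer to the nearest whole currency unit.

Annual demand D = 73.1 × 260 = 19,006.
EOQ = √(2DS/H) = √(2 × 19,006 × 267 / 23.8) ≈ 653.02.
Cost at Q* = (D/Q*)S + (Q*/2)H = √(2DSH) ≈ £15,541.91.
Cost at Q = 1,000: (19,006/1,000)×267 + (1,000/2)×23.8 = £5,074.60 + £11,900.00 = £16,974.60.
Excess = £16,974.60 − £15,541.91 = £1,432.69.

Extra cost ≈ £1,433 per year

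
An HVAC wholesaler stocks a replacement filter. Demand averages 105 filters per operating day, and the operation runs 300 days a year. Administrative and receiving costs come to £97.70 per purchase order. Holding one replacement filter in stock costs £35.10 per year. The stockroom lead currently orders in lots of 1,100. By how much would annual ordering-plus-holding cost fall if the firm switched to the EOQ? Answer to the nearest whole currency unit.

Annual demand D = 105 × 300 = 31,500.
EOQ = √(2DS/H) = √(2 × 31,500 × 97.7 / 35.1) ≈ 418.76.
Cost at Q* = (D/Q*)S + (Q*/2)H = √(2DSH) ≈ £14,698.44.
Cost at Q = 1,100: (31,500/1,100)×97.7 + (1,100/2)×35.1 = £2,797.77 + £19,305.00 = £22,102.77.
Excess = £22,102.77 − £14,698.44 = £7,404.34.

Extra cost ≈ £7,404 per year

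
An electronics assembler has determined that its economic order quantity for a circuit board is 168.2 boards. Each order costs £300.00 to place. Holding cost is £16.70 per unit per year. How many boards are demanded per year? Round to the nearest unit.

D ≈ 787 boards per year

Invert the EOQ relation Q*² = 2DS/H.
From Q* = √(2DS/H): D = Q*²H / (2S) = 168.2² × 16.7 / (2 × 300) = 787.440.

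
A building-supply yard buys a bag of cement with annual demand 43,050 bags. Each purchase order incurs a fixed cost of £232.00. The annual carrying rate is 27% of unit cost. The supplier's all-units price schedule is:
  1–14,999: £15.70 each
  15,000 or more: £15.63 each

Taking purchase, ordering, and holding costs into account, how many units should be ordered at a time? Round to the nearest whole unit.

Holding cost per unit per year at price C is H = 0.27·C.
Candidates are each tier's EOQ (if it falls in that tier) and each price-break quantity.
EOQ at £15.70 = 2170.8 (feasible in tier 1): TC = 43,050×£15.70 + (43,050/2170.8)×232 + (2170.8/2)×0.27×£15.70 = £685,086.90.
EOQ at £15.63 = 2175.6 < 15000, so use break Q=15000: TC = 43,050×£15.63 + (43,050/15000.0)×232 + (15000.0/2)×0.27×£15.63 = £705,188.09.
Lowest total cost is £685,086.90 at Q = 2170.8.

Q* ≈ 2,171 bags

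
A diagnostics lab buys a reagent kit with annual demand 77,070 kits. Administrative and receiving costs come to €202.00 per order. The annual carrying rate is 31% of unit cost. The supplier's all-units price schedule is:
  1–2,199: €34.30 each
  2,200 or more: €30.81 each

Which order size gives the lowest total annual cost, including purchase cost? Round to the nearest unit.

Q* ≈ 2,200 kits

Holding cost per unit per year at price C is H = 0.31·C.
Candidates are each tier's EOQ (if it falls in that tier) and each price-break quantity.
EOQ at €34.30 = 1711.2 (feasible in tier 1): TC = 77,070×€34.30 + (77,070/1711.2)×202 + (1711.2/2)×0.31×€34.30 = €2,661,696.39.
EOQ at €30.81 = 1805.5 < 2200, so use break Q=2200: TC = 77,070×€30.81 + (77,070/2200.0)×202 + (2200.0/2)×0.31×€30.81 = €2,392,109.34.
Lowest total cost is €2,392,109.34 at Q = 2200.0.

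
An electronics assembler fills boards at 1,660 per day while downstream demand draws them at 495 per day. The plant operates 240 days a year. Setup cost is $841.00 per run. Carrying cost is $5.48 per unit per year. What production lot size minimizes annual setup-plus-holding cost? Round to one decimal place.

Q* ≈ 7,208.1 boards

Annual demand D = 495 × 240 = 118,800.
Production build-up factor (1 − d/p) = 1 − 495/1,660 = 0.7018.
Q* = √(2DS / (H(1 − d/p))) = √(2 × 118,800 × 841 / (5.48 × 0.7018)).
= √(199,821,600 / 3.8459) ≈ 7208.120.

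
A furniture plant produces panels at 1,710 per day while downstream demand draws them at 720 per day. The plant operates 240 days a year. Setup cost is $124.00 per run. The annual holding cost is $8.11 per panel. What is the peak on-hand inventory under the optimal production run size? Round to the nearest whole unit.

I_max ≈ 1,749 panels

Annual demand D = 720 × 240 = 172,800.
Production build-up factor (1 − d/p) = 1 − 720/1,710 = 0.5789.
Q* = √(2DS / (H(1 − d/p))) = √(2 × 172,800 × 124 / (8.11 × 0.5789)).
= √(42,854,400 / 4.6953) ≈ 3021.118.
Maximum inventory = Q*(1 − d/p) = 3021.118 × 0.5789 ≈ 1749.069.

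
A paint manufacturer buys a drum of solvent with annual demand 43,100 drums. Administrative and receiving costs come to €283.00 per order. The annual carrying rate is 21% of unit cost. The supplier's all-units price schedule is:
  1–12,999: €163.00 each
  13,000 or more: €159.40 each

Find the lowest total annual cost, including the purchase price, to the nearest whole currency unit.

Holding cost per unit per year at price C is H = 0.21·C.
Evaluate total cost at each tier's feasible EOQ or, if the EOQ is below the tier, at the tier's minimum quantity.
EOQ at €163.00 = 844.2 (feasible in tier 1): TC = 43,100×€163.00 + (43,100/844.2)×283 + (844.2/2)×0.21×€163.00 = €7,054,196.84.
EOQ at €159.40 = 853.7 < 13000, so use break Q=13000: TC = 43,100×€159.40 + (43,100/13000.0)×283 + (13000.0/2)×0.21×€159.40 = €7,088,659.25.
Lowest total cost among the candidates is at Q = 844.2.

TC* ≈ €7,054,197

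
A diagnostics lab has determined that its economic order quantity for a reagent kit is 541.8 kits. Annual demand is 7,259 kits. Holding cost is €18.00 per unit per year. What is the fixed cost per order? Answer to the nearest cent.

S ≈ €363.95

Invert the EOQ relation Q*² = 2DS/H.
From Q* = √(2DS/H): S = Q*²H / (2D) = 541.8² × 18 / (2 × 7,259) = 363.9517.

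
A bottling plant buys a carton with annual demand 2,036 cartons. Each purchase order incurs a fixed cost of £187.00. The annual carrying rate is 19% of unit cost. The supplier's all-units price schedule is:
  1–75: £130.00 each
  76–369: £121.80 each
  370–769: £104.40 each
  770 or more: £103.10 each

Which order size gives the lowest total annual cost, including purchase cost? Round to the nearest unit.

Q* ≈ 370 cartons

Holding cost per unit per year at price C is H = 0.19·C.
For each price level, check whether its EOQ is feasible; otherwise the best quantity at that price is the breakpoint.
Tier 1 (£130.00): EOQ = 175.6 exceeds tier's upper bound 75, so this tier is dominated.
EOQ at £121.80 = 181.4 (feasible in tier 2): TC = 2,036×£121.80 + (2,036/181.4)×187 + (181.4/2)×0.19×£121.80 = £252,182.63.
EOQ at £104.40 = 195.9 < 370, so use break Q=370: TC = 2,036×£104.40 + (2,036/370.0)×187 + (370.0/2)×0.19×£104.40 = £217,257.07.
EOQ at £103.10 = 197.2 < 770, so use break Q=770: TC = 2,036×£103.10 + (2,036/770.0)×187 + (770.0/2)×0.19×£103.10 = £217,947.82.
Lowest total cost is £217,257.07 at Q = 370.0.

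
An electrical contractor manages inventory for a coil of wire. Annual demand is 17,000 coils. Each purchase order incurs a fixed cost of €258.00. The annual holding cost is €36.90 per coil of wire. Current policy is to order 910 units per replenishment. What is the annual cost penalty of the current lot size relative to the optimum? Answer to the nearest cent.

Extra cost ≈ €3,617.98 per year

EOQ = √(2DS/H) = √(2 × 17,000 × 258 / 36.9) ≈ 487.57.
Cost at Q* = (D/Q*)S + (Q*/2)H = √(2DSH) ≈ €17,991.30.
Cost at Q = 910: (17,000/910)×258 + (910/2)×36.9 = €4,819.78 + €16,789.50 = €21,609.28.
Excess = €21,609.28 − €17,991.30 = €3,617.98.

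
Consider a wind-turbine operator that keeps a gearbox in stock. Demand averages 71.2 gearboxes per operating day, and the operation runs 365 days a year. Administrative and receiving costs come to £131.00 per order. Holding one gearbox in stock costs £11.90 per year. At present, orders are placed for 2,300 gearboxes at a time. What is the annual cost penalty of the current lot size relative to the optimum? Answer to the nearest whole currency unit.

Extra cost ≈ £6,164 per year

Annual demand D = 71.2 × 365 = 25,988.
EOQ = √(2DS/H) = √(2 × 25,988 × 131 / 11.9) ≈ 756.42.
Cost at Q* = (D/Q*)S + (Q*/2)H = √(2DSH) ≈ £9,001.41.
Cost at Q = 2,300: (25,988/2,300)×131 + (2,300/2)×11.9 = £1,480.19 + £13,685.00 = £15,165.19.
Excess = £15,165.19 − £9,001.41 = £6,163.78.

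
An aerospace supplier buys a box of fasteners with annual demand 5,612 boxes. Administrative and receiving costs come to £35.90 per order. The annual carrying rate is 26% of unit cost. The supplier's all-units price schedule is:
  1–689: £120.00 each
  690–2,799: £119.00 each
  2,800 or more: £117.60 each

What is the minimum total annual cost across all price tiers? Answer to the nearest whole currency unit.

Holding cost per unit per year at price C is H = 0.26·C.
Evaluate total cost at each tier's feasible EOQ or, if the EOQ is below the tier, at the tier's minimum quantity.
EOQ at £120.00 = 113.6 (feasible in tier 1): TC = 5,612×£120.00 + (5,612/113.6)×35.9 + (113.6/2)×0.26×£120.00 = £676,985.67.
EOQ at £119.00 = 114.1 < 690, so use break Q=690: TC = 5,612×£119.00 + (5,612/690.0)×35.9 + (690.0/2)×0.26×£119.00 = £678,794.29.
EOQ at £117.60 = 114.8 < 2800, so use break Q=2800: TC = 5,612×£117.60 + (5,612/2800.0)×35.9 + (2800.0/2)×0.26×£117.60 = £702,849.55.
Lowest total cost among the candidates is at Q = 113.6.

TC* ≈ £676,986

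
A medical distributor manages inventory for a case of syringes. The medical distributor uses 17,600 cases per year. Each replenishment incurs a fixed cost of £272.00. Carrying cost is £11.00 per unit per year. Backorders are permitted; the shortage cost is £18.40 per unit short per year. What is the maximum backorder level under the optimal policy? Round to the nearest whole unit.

S* ≈ 441 cases

With planned backorders, Q* = √(2DS/H) · √((H+B)/B).
√(2DS/H) = √(2 × 17,600 × 272 / 11) = 932.952.
√((H+B)/B) = √((11+18.4)/18.4) = 1.2641.
Q* ≈ 1179.300.
S* = Q* · H/(H+B) = 1179.300 × 11/29.4 ≈ 441.235.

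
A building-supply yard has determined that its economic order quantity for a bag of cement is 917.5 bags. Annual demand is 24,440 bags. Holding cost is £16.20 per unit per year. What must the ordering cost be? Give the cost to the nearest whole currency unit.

The basic EOQ model gives Q* = √(2DS/H); rearrange for the unknown.
From Q* = √(2DS/H): S = Q*²H / (2D) = 917.5² × 16.2 / (2 × 24,440) = 278.9947.

S ≈ £279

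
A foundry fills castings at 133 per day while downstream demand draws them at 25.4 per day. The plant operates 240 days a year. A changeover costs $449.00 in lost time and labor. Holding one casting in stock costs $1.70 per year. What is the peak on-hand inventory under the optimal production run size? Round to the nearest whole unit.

I_max ≈ 1,614 castings

Annual demand D = 25.4 × 240 = 6,096.
Production build-up factor (1 − d/p) = 1 − 25.4/133 = 0.8090.
Q* = √(2DS / (H(1 − d/p))) = √(2 × 6,096 × 449 / (1.7 × 0.8090)).
= √(5,474,208 / 1.3753) ≈ 1995.060.
Maximum inventory = Q*(1 − d/p) = 1995.060 × 0.8090 ≈ 1614.048.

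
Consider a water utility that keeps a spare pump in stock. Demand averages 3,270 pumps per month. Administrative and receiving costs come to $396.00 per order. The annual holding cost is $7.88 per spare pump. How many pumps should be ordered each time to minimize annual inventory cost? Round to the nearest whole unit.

Annual demand D = 3,270 × 12 = 39,240.
EOQ = √(2DS / H) = √(2 × 39,240 × 396 / 7.88).
= √(31,078,080 / 7.88) = √3,943,918.7817 ≈ 1985.930.

Q* ≈ 1,986 pumps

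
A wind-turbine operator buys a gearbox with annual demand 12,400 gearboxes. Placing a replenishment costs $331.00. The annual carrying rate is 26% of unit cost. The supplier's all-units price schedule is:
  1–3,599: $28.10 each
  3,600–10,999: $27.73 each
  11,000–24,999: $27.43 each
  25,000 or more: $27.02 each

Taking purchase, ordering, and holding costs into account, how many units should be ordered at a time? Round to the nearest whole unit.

Holding cost per unit per year at price C is H = 0.26·C.
Candidates are each tier's EOQ (if it falls in that tier) and each price-break quantity.
EOQ at $28.10 = 1060.0 (feasible in tier 1): TC = 12,400×$28.10 + (12,400/1060.0)×331 + (1060.0/2)×0.26×$28.10 = $356,184.26.
EOQ at $27.73 = 1067.0 < 3600, so use break Q=3600: TC = 12,400×$27.73 + (12,400/3600.0)×331 + (3600.0/2)×0.26×$27.73 = $357,969.75.
EOQ at $27.43 = 1072.9 < 11000, so use break Q=11000: TC = 12,400×$27.43 + (12,400/11000.0)×331 + (11000.0/2)×0.26×$27.43 = $379,730.03.
EOQ at $27.02 = 1081.0 < 25000, so use break Q=25000: TC = 12,400×$27.02 + (12,400/25000.0)×331 + (25000.0/2)×0.26×$27.02 = $423,027.18.
Lowest total cost is $356,184.26 at Q = 1060.0.

Q* ≈ 1,060 gearboxes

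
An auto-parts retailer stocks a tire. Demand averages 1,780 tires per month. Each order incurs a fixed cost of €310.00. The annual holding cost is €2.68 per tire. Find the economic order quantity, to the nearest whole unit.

Annual demand D = 1,780 × 12 = 21,360.
EOQ = √(2DS / H) = √(2 × 21,360 × 310 / 2.68).
= √(13,243,200 / 2.68) = √4,941,492.5373 ≈ 2222.947.

Q* ≈ 2,223 tires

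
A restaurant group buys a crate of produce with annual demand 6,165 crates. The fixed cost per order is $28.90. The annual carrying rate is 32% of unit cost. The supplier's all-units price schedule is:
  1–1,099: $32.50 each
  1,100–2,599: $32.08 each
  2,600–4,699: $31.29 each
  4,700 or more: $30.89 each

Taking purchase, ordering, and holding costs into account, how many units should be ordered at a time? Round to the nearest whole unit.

Q* ≈ 185 crates

Holding cost per unit per year at price C is H = 0.32·C.
Candidates are each tier's EOQ (if it falls in that tier) and each price-break quantity.
EOQ at $32.50 = 185.1 (feasible in tier 1): TC = 6,165×$32.50 + (6,165/185.1)×28.9 + (185.1/2)×0.32×$32.50 = $202,287.57.
EOQ at $32.08 = 186.3 < 1100, so use break Q=1100: TC = 6,165×$32.08 + (6,165/1100.0)×28.9 + (1100.0/2)×0.32×$32.08 = $203,581.25.
EOQ at $31.29 = 188.6 < 2600, so use break Q=2600: TC = 6,165×$31.29 + (6,165/2600.0)×28.9 + (2600.0/2)×0.32×$31.29 = $205,988.02.
EOQ at $30.89 = 189.9 < 4700, so use break Q=4700: TC = 6,165×$30.89 + (6,165/4700.0)×28.9 + (4700.0/2)×0.32×$30.89 = $213,704.04.
Lowest total cost is $202,287.57 at Q = 185.1.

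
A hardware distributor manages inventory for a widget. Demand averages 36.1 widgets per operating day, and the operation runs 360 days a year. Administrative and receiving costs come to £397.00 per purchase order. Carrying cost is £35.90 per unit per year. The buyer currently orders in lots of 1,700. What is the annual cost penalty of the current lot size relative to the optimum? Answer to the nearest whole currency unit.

Extra cost ≈ £14,303 per year

Annual demand D = 36.1 × 360 = 12,996.
EOQ = √(2DS/H) = √(2 × 12,996 × 397 / 35.9) ≈ 536.13.
Cost at Q* = (D/Q*)S + (Q*/2)H = √(2DSH) ≈ £19,246.97.
Cost at Q = 1,700: (12,996/1,700)×397 + (1,700/2)×35.9 = £3,034.95 + £30,515.00 = £33,549.95.
Excess = £33,549.95 − £19,246.97 = £14,302.98.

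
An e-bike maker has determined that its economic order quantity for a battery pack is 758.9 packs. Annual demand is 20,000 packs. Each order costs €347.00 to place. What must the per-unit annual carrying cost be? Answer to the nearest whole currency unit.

H ≈ €24

Invert the EOQ relation Q*² = 2DS/H.
From Q* = √(2DS/H): H = 2DS / Q*² = 2 × 20,000 × 347 / 758.9² = 24.1002.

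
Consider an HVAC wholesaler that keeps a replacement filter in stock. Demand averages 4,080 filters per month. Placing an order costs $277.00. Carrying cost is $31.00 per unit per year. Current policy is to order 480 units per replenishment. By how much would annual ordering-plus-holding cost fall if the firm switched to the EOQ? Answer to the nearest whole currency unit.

Annual demand D = 4,080 × 12 = 48,960.
EOQ = √(2DS/H) = √(2 × 48,960 × 277 / 31) ≈ 935.39.
Cost at Q* = (D/Q*)S + (Q*/2)H = √(2DSH) ≈ $28,997.22.
Cost at Q = 480: (48,960/480)×277 + (480/2)×31 = $28,254.00 + $7,440.00 = $35,694.00.
Excess = $35,694.00 − $28,997.22 = $6,696.78.

Extra cost ≈ $6,697 per year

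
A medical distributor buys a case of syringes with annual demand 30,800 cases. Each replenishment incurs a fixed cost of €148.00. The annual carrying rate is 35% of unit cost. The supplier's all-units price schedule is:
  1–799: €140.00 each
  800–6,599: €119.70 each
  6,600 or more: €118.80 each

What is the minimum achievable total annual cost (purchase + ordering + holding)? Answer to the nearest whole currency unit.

Holding cost per unit per year at price C is H = 0.35·C.
Candidates are each tier's EOQ (if it falls in that tier) and each price-break quantity.
EOQ at €140.00 = 431.3 (feasible in tier 1): TC = 30,800×€140.00 + (30,800/431.3)×148 + (431.3/2)×0.35×€140.00 = €4,333,135.83.
EOQ at €119.70 = 466.5 < 800, so use break Q=800: TC = 30,800×€119.70 + (30,800/800.0)×148 + (800.0/2)×0.35×€119.70 = €3,709,216.00.
EOQ at €118.80 = 468.3 < 6600, so use break Q=6600: TC = 30,800×€118.80 + (30,800/6600.0)×148 + (6600.0/2)×0.35×€118.80 = €3,796,944.67.
Lowest total cost among the candidates is at Q = 800.0.

TC* ≈ €3,709,216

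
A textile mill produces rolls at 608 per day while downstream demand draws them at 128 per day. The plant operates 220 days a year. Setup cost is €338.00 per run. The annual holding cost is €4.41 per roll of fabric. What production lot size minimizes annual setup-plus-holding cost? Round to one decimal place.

Q* ≈ 2,338.3 rolls

Annual demand D = 128 × 220 = 28,160.
Production build-up factor (1 − d/p) = 1 − 128/608 = 0.7895.
Q* = √(2DS / (H(1 − d/p))) = √(2 × 28,160 × 338 / (4.41 × 0.7895)).
= √(19,036,160 / 3.4816) ≈ 2338.307.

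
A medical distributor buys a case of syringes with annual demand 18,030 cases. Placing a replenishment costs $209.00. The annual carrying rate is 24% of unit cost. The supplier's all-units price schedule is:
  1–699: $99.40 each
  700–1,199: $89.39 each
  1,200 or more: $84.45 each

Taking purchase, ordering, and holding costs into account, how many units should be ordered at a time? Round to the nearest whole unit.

Q* ≈ 1,200 cases

Holding cost per unit per year at price C is H = 0.24·C.
For each price level, check whether its EOQ is feasible; otherwise the best quantity at that price is the breakpoint.
EOQ at $99.40 = 562.1 (feasible in tier 1): TC = 18,030×$99.40 + (18,030/562.1)×209 + (562.1/2)×0.24×$99.40 = $1,805,590.64.
EOQ at $89.39 = 592.7 < 700, so use break Q=700: TC = 18,030×$89.39 + (18,030/700.0)×209 + (700.0/2)×0.24×$89.39 = $1,624,593.70.
EOQ at $84.45 = 609.8 < 1200, so use break Q=1200: TC = 18,030×$84.45 + (18,030/1200.0)×209 + (1200.0/2)×0.24×$84.45 = $1,537,934.53.
Lowest total cost is $1,537,934.53 at Q = 1200.0.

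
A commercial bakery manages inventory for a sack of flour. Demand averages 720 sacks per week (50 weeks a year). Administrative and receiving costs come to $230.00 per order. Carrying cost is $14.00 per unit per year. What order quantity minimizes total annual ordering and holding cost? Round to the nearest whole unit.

Annual demand D = 720 × 50 = 36,000.
EOQ = √(2DS / H) = √(2 × 36,000 × 230 / 14).
= √(16,560,000 / 14) = √1,182,857.1429 ≈ 1087.592.

Q* ≈ 1,088 sacks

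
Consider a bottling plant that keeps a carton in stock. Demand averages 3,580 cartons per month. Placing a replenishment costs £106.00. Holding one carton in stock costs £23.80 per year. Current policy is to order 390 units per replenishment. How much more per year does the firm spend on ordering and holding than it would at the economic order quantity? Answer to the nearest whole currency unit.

Annual demand D = 3,580 × 12 = 42,960.
EOQ = √(2DS/H) = √(2 × 42,960 × 106 / 23.8) ≈ 618.60.
Cost at Q* = (D/Q*)S + (Q*/2)H = √(2DSH) ≈ £14,722.74.
Cost at Q = 390: (42,960/390)×106 + (390/2)×23.8 = £11,676.31 + £4,641.00 = £16,317.31.
Excess = £16,317.31 − £14,722.74 = £1,594.57.

Extra cost ≈ £1,595 per year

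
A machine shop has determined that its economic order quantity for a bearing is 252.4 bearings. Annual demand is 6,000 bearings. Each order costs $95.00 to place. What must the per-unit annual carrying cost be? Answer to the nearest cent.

Invert the EOQ relation Q*² = 2DS/H.
From Q* = √(2DS/H): H = 2DS / Q*² = 2 × 6,000 × 95 / 252.4² = 17.8948.

H ≈ $17.89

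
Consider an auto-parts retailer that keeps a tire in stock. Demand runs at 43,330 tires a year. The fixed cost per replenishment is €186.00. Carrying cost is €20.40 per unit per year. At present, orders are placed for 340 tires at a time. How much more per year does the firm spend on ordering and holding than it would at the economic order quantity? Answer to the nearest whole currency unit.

Extra cost ≈ €9,039 per year

EOQ = √(2DS/H) = √(2 × 43,330 × 186 / 20.4) ≈ 888.90.
Cost at Q* = (D/Q*)S + (Q*/2)H = √(2DSH) ≈ €18,133.47.
Cost at Q = 340: (43,330/340)×186 + (340/2)×20.4 = €23,704.06 + €3,468.00 = €27,172.06.
Excess = €27,172.06 − €18,133.47 = €9,038.59.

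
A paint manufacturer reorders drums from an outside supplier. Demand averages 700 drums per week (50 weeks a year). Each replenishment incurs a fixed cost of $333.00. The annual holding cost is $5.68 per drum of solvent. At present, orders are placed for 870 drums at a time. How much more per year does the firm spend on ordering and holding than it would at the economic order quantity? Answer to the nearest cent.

Annual demand D = 700 × 50 = 35,000.
EOQ = √(2DS/H) = √(2 × 35,000 × 333 / 5.68) ≈ 2025.80.
Cost at Q* = (D/Q*)S + (Q*/2)H = √(2DSH) ≈ $11,506.55.
Cost at Q = 870: (35,000/870)×333 + (870/2)×5.68 = $13,396.55 + $2,470.80 = $15,867.35.
Excess = $15,867.35 − $11,506.55 = $4,360.80.

Extra cost ≈ $4,360.80 per year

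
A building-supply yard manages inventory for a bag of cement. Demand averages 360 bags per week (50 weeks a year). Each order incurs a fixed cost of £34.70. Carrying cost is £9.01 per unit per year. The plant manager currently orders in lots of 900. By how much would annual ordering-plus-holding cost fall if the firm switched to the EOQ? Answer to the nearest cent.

Annual demand D = 360 × 50 = 18,000.
EOQ = √(2DS/H) = √(2 × 18,000 × 34.7 / 9.01) ≈ 372.35.
Cost at Q* = (D/Q*)S + (Q*/2)H = √(2DSH) ≈ £3,354.89.
Cost at Q = 900: (18,000/900)×34.7 + (900/2)×9.01 = £694.00 + £4,054.50 = £4,748.50.
Excess = £4,748.50 − £3,354.89 = £1,393.61.

Extra cost ≈ £1,393.61 per year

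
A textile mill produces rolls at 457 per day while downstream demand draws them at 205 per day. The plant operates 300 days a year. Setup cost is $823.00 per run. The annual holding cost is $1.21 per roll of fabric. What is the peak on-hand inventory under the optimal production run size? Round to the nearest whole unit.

Annual demand D = 205 × 300 = 61,500.
Production build-up factor (1 − d/p) = 1 − 205/457 = 0.5514.
Q* = √(2DS / (H(1 − d/p))) = √(2 × 61,500 × 823 / (1.21 × 0.5514)).
= √(101,229,000 / 0.6672) ≈ 12317.360.
Maximum inventory = Q*(1 − d/p) = 12317.360 × 0.5514 ≈ 6792.067.

I_max ≈ 6,792 rolls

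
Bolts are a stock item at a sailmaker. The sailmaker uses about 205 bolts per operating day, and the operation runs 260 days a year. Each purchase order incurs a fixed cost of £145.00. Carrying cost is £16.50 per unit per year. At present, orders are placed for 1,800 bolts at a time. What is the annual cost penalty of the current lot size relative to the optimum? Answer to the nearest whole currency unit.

Annual demand D = 205 × 260 = 53,300.
EOQ = √(2DS/H) = √(2 × 53,300 × 145 / 16.5) ≈ 967.88.
Cost at Q* = (D/Q*)S + (Q*/2)H = √(2DSH) ≈ £15,969.99.
Cost at Q = 1,800: (53,300/1,800)×145 + (1,800/2)×16.5 = £4,293.61 + £14,850.00 = £19,143.61.
Excess = £19,143.61 − £15,969.99 = £3,173.62.

Extra cost ≈ £3,174 per year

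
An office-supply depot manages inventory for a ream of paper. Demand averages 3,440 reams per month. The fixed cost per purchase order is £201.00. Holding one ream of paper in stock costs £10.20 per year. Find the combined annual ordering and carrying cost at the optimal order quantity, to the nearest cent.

TC* ≈ £13,010.17

Annual demand D = 3,440 × 12 = 41,280.
EOQ = √(2DS/H) = √(2 × 41,280 × 201 / 10.2) ≈ 1275.51.
At the optimum the two cost components are equal, so total cost = 2·(Q*/2)H = Q*·H.
Minimum total = √(2DSH) = √(2 × 41,280 × 201 × 10.2) ≈ 13010.170.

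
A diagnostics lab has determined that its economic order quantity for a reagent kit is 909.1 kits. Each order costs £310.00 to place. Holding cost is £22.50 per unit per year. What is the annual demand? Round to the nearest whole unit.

Squaring Q* = √(2DS/H) gives Q*² = 2DS/H.
From Q* = √(2DS/H): D = Q*²H / (2S) = 909.1² × 22.5 / (2 × 310) = 29992.602.

D ≈ 29,993 kits per year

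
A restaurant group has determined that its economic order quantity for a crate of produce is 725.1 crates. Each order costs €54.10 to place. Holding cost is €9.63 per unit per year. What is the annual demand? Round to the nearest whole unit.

Invert the EOQ relation Q*² = 2DS/H.
From Q* = √(2DS/H): D = Q*²H / (2S) = 725.1² × 9.63 / (2 × 54.1) = 46794.503.

D ≈ 46,795 crates per year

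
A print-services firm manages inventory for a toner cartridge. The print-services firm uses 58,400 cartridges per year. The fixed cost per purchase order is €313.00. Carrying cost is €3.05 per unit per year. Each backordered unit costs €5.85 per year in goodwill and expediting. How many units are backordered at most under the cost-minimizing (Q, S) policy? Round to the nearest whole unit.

With planned backorders, Q* = √(2DS/H) · √((H+B)/B).
√(2DS/H) = √(2 × 58,400 × 313 / 3.05) = 3462.132.
√((H+B)/B) = √((3.05+5.85)/5.85) = 1.2334.
Q* ≈ 4270.323.
S* = Q* · H/(H+B) = 4270.323 × 3.05/8.9 ≈ 1463.425.

S* ≈ 1,463 cartridges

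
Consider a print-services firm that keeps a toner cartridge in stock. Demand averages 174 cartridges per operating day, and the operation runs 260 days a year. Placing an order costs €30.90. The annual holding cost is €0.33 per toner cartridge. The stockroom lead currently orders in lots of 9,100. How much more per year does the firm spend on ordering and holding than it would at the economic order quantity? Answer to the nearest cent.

Annual demand D = 174 × 260 = 45,240.
EOQ = √(2DS/H) = √(2 × 45,240 × 30.9 / 0.33) ≈ 2910.71.
Cost at Q* = (D/Q*)S + (Q*/2)H = √(2DSH) ≈ €960.53.
Cost at Q = 9,100: (45,240/9,100)×30.9 + (9,100/2)×0.33 = €153.62 + €1,501.50 = €1,655.12.
Excess = €1,655.12 − €960.53 = €694.58.

Extra cost ≈ €694.58 per year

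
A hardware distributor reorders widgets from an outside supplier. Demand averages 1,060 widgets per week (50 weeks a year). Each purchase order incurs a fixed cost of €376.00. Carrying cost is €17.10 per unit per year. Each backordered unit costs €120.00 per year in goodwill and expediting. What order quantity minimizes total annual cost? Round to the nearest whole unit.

Q* ≈ 1,632 widgets

Annual demand D = 1,060 × 50 = 53,000.
With planned backorders, Q* = √(2DS/H) · √((H+B)/B).
√(2DS/H) = √(2 × 53,000 × 376 / 17.1) = 1526.683.
√((H+B)/B) = √((17.1+120)/120) = 1.0689.
Q* ≈ 1631.837.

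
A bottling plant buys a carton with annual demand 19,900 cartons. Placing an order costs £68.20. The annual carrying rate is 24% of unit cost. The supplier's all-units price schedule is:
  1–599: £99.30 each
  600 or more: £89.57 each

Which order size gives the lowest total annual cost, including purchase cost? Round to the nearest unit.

Holding cost per unit per year at price C is H = 0.24·C.
Candidates are each tier's EOQ (if it falls in that tier) and each price-break quantity.
EOQ at £99.30 = 337.5 (feasible in tier 1): TC = 19,900×£99.30 + (19,900/337.5)×68.2 + (337.5/2)×0.24×£99.30 = £1,984,112.92.
EOQ at £89.57 = 355.3 < 600, so use break Q=600: TC = 19,900×£89.57 + (19,900/600.0)×68.2 + (600.0/2)×0.24×£89.57 = £1,791,154.01.
Lowest total cost is £1,791,154.01 at Q = 600.0.

Q* ≈ 600 cartons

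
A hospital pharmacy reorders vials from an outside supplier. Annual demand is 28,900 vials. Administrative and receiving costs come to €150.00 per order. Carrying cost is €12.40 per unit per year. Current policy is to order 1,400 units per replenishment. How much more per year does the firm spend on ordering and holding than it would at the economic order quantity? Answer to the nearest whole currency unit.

EOQ = √(2DS/H) = √(2 × 28,900 × 150 / 12.4) ≈ 836.18.
Cost at Q* = (D/Q*)S + (Q*/2)H = √(2DSH) ≈ €10,368.61.
Cost at Q = 1,400: (28,900/1,400)×150 + (1,400/2)×12.4 = €3,096.43 + €8,680.00 = €11,776.43.
Excess = €11,776.43 − €10,368.61 = €1,407.82.

Extra cost ≈ €1,408 per year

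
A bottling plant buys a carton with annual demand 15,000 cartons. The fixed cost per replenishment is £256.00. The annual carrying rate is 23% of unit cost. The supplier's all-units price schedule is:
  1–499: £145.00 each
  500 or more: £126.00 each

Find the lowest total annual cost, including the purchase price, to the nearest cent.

TC* ≈ £1,904,918.66

Holding cost per unit per year at price C is H = 0.23·C.
Evaluate total cost at each tier's feasible EOQ or, if the EOQ is below the tier, at the tier's minimum quantity.
EOQ at £145.00 = 479.9 (feasible in tier 1): TC = 15,000×£145.00 + (15,000/479.9)×256 + (479.9/2)×0.23×£145.00 = £2,191,004.00.
EOQ at £126.00 = 514.8 (feasible in tier 2): TC = 15,000×£126.00 + (15,000/514.8)×256 + (514.8/2)×0.23×£126.00 = £1,904,918.66.
Lowest total cost among the candidates is at Q = 514.8.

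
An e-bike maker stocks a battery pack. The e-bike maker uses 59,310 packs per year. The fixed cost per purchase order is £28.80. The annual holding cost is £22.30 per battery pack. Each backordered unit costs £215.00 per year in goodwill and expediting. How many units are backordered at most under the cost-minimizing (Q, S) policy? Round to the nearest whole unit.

With planned backorders, Q* = √(2DS/H) · √((H+B)/B).
√(2DS/H) = √(2 × 59,310 × 28.8 / 22.3) = 391.402.
√((H+B)/B) = √((22.3+215)/215) = 1.0506.
Q* ≈ 411.199.
S* = Q* · H/(H+B) = 411.199 × 22.3/237.3 ≈ 38.642.

S* ≈ 39 packs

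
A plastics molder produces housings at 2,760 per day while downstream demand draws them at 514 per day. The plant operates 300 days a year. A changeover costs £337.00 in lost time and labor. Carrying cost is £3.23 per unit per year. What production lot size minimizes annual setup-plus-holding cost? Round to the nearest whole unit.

Annual demand D = 514 × 300 = 154,200.
Production build-up factor (1 − d/p) = 1 − 514/2,760 = 0.8138.
Q* = √(2DS / (H(1 − d/p))) = √(2 × 154,200 × 337 / (3.23 × 0.8138)).
= √(103,930,800 / 2.6285) ≈ 6288.116.

Q* ≈ 6,288 housings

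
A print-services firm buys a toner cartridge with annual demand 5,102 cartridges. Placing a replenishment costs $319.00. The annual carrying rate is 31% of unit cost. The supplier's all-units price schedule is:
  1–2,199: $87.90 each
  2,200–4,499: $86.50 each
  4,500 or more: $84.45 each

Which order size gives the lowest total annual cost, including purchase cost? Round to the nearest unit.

Q* ≈ 346 cartridges

Holding cost per unit per year at price C is H = 0.31·C.
Candidates are each tier's EOQ (if it falls in that tier) and each price-break quantity.
EOQ at $87.90 = 345.6 (feasible in tier 1): TC = 5,102×$87.90 + (5,102/345.6)×319 + (345.6/2)×0.31×$87.90 = $457,883.74.
EOQ at $86.50 = 348.4 < 2200, so use break Q=2200: TC = 5,102×$86.50 + (5,102/2200.0)×319 + (2200.0/2)×0.31×$86.50 = $471,559.29.
EOQ at $84.45 = 352.6 < 4500, so use break Q=4500: TC = 5,102×$84.45 + (5,102/4500.0)×319 + (4500.0/2)×0.31×$84.45 = $490,129.45.
Lowest total cost is $457,883.74 at Q = 345.6.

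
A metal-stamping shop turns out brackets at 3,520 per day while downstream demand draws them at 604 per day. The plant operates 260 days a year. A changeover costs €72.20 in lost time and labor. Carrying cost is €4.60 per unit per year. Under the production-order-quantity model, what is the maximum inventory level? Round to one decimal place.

Annual demand D = 604 × 260 = 157,040.
Production build-up factor (1 − d/p) = 1 − 604/3,520 = 0.8284.
Q* = √(2DS / (H(1 − d/p))) = √(2 × 157,040 × 72.2 / (4.6 × 0.8284)).
= √(22,676,576 / 3.8107) ≈ 2439.425.
Maximum inventory = Q*(1 − d/p) = 2439.425 × 0.8284 ≈ 2020.842.

I_max ≈ 2,020.8 brackets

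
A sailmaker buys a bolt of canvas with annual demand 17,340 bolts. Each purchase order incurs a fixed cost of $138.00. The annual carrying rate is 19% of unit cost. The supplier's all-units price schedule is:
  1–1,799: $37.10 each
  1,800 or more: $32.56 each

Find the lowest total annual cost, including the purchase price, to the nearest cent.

TC* ≈ $571,487.56

Holding cost per unit per year at price C is H = 0.19·C.
Evaluate total cost at each tier's feasible EOQ or, if the EOQ is below the tier, at the tier's minimum quantity.
EOQ at $37.10 = 824.0 (feasible in tier 1): TC = 17,340×$37.10 + (17,340/824.0)×138 + (824.0/2)×0.19×$37.10 = $649,122.22.
EOQ at $32.56 = 879.5 < 1800, so use break Q=1800: TC = 17,340×$32.56 + (17,340/1800.0)×138 + (1800.0/2)×0.19×$32.56 = $571,487.56.
Lowest total cost among the candidates is at Q = 1800.0.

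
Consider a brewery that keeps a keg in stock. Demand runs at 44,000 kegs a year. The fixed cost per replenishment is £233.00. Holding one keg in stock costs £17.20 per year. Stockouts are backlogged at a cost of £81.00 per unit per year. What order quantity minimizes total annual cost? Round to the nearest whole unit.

Q* ≈ 1,202 kegs

With planned backorders, Q* = √(2DS/H) · √((H+B)/B).
√(2DS/H) = √(2 × 44,000 × 233 / 17.2) = 1091.830.
√((H+B)/B) = √((17.2+81)/81) = 1.1011.
Q* ≈ 1202.177.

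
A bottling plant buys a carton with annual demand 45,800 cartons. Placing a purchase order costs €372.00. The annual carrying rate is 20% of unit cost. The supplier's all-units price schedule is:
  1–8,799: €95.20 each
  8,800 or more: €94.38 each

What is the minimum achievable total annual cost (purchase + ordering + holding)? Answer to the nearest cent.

TC* ≈ €4,385,631.39

Holding cost per unit per year at price C is H = 0.20·C.
For each price level, check whether its EOQ is feasible; otherwise the best quantity at that price is the breakpoint.
EOQ at €95.20 = 1337.8 (feasible in tier 1): TC = 45,800×€95.20 + (45,800/1337.8)×372 + (1337.8/2)×0.20×€95.20 = €4,385,631.39.
EOQ at €94.38 = 1343.6 < 8800, so use break Q=8800: TC = 45,800×€94.38 + (45,800/8800.0)×372 + (8800.0/2)×0.20×€94.38 = €4,407,594.49.
Lowest total cost among the candidates is at Q = 1337.8.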